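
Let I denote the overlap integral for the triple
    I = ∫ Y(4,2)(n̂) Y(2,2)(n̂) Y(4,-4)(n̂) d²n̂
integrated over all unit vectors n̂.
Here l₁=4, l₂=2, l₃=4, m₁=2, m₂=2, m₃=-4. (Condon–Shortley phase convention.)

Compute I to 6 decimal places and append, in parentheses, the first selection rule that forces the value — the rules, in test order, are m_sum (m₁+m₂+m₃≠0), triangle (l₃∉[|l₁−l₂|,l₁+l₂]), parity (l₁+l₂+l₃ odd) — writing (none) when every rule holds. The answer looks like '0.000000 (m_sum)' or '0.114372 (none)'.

-0.106180 (none)

Rules hold: Σm=0, L=10 even, 2≤4≤6.
N = 9·5·9 = 405
Δ = 2!·6!·2!/11! = 1/13860
Racah Σ t=0..2: t=0:+1/192 t=1:−1/36 t=2:+1/192 = -5/288
⇒ 3j(4 2 4; 0 0 0)² = 20/693, sgn -1
Racah Σ t=2..2: t=2:+1/2880 = 1/2880
⇒ 3j(4 2 4; 2 2 -4)² = 2/165, sgn +1
4πI² = N·(3j₀)²·(3jₘ)² = 120/847
I = -1·√(0.141677/4π) = -0.10618031
No selection rule forces the value: the integral is nonzero (none).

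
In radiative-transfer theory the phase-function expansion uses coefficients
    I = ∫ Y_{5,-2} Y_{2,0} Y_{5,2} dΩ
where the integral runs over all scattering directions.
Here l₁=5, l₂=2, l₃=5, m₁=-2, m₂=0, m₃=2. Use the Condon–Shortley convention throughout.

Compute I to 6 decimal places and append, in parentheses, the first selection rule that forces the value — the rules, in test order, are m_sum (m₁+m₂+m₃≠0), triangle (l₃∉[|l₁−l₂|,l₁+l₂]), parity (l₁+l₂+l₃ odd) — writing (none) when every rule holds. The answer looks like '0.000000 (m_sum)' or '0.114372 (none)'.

Rules hold: Σm=0, L=12 even, 3≤5≤7.
N = 11·5·11 = 605
Δ = 2!·8!·2!/13! = 1/38610
Racah Σ t=0..2: t=0:+1/2880 t=1:−1/576 t=2:+1/2880 = -1/960
⇒ 3j(5 2 5; 0 0 0)² = 10/429, sgn +1
Racah Σ t=0..2: t=0:+1/20160 t=1:−1/1440 t=2:+1/2880 = -1/3360
⇒ 3j(5 2 5; -2 0 2)² = 6/715, sgn +1
4πI² = N·(3j₀)²·(3jₘ)² = 20/169
I = +1·√(0.118343/4π) = 0.09704356
No selection rule forces the value: the integral is nonzero (none).

0.097044 (none)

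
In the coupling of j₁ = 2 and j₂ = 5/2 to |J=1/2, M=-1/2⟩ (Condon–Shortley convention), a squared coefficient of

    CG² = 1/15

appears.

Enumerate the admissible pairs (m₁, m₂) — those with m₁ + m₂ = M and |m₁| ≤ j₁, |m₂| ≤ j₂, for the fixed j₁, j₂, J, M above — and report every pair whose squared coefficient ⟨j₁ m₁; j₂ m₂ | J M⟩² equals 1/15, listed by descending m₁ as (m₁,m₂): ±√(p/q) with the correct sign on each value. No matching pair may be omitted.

Admissible pairs with m₁+m₂ = M = -1/2: (-2,3/2), (-1,1/2), (0,-1/2), (1,-3/2), (2,-5/2)
  (m₁,m₂)=(2,-5/2): CG² = 1/3, CG = +√(1/3)
  (m₁,m₂)=(1,-3/2): CG² = 4/15, CG = −√(4/15)
  (m₁,m₂)=(0,-1/2): CG² = 1/5, CG = +√(1/5)
  (m₁,m₂)=(-1,1/2): CG² = 2/15, CG = −√(2/15)
  (m₁,m₂)=(-2,3/2): CG² = 1/15, CG = +√(1/15)   ← matches the target
Pairs with CG² = 1/15: (-2,3/2): +√(1/15)

(-2,3/2): +√(1/15)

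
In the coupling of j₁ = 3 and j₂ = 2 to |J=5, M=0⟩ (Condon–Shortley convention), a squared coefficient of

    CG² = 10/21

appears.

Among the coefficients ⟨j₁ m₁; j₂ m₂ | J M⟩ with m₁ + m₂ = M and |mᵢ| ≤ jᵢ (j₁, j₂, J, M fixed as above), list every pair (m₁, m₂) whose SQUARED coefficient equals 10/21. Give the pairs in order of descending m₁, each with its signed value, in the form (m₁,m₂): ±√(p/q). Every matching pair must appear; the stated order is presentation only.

(0,0): +√(10/21)

Admissible pairs with m₁+m₂ = M = 0: (-2,2), (-1,1), (0,0), (1,-1), (2,-2)
  (m₁,m₂)=(2,-2): CG² = 1/42, CG = +√(1/42)
  (m₁,m₂)=(1,-1): CG² = 5/21, CG = +√(5/21)
  (m₁,m₂)=(0,0): CG² = 10/21, CG = +√(10/21)   ← matches the target
  (m₁,m₂)=(-1,1): CG² = 5/21, CG = +√(5/21)
  (m₁,m₂)=(-2,2): CG² = 1/42, CG = +√(1/42)
Pairs with CG² = 10/21: (0,0): +√(10/21)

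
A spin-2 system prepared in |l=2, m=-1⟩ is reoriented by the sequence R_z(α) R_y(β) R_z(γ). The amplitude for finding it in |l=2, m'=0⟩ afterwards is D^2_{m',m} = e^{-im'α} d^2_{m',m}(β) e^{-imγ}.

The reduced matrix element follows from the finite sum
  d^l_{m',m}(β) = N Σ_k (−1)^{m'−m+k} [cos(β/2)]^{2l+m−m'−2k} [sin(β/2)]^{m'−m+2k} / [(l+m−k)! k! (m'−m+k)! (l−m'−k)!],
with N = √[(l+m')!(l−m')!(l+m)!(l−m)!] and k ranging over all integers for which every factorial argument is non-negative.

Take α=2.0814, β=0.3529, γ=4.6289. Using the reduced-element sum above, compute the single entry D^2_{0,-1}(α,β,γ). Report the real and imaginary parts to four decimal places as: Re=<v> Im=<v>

Split into d^2_{0,-1}(β=0.3529) × two z-phases.
c=cos(0.352900/2)=0.984473, s=sin(0.352900/2)=0.175536; N=√[2·2·1·6]=4.898979
k: max(0,(-1)−(0))=0 … min(2+(-1),2−(0))=1
  k=0: (−1)^1·4.8990/(2)·0.9845^3·0.1755^1 = -0.410254
  k=1: (−1)^2·4.8990/(2)·0.9845^1·0.1755^3 = +0.013043
d^2_{0,-1}(0.3529) = -0.410254 +0.013043 = -0.397211
Phases: e^{-i·(0)·2.0814}=+1.000000+0.000000i, e^{-i·(-1)·4.6289}=-0.083392-0.996517i ⇒ D=+0.033124+0.395827i

Re=0.0331 Im=0.3958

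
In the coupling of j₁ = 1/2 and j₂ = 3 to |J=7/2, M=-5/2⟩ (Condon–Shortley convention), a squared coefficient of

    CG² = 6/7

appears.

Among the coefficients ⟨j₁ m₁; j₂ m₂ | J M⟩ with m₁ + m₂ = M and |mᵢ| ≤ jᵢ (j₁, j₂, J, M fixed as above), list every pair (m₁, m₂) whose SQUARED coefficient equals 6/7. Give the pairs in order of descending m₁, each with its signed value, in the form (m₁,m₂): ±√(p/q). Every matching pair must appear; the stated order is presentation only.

Admissible pairs with m₁+m₂ = M = -5/2: (-1/2,-2), (1/2,-3)
  (m₁,m₂)=(1/2,-3): CG² = 1/7, CG = +√(1/7)
  (m₁,m₂)=(-1/2,-2): CG² = 6/7, CG = +√(6/7)   ← matches the target
Pairs with CG² = 6/7: (-1/2,-2): +√(6/7)

(-1/2,-2): +√(6/7)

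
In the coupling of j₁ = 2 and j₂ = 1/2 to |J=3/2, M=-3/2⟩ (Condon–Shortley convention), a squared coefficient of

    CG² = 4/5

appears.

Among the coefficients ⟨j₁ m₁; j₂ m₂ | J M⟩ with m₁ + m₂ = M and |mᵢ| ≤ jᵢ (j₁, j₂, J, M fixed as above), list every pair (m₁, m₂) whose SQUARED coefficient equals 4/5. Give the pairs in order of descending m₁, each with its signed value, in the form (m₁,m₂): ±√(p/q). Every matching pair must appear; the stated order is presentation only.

Admissible pairs with m₁+m₂ = M = -3/2: (-2,1/2), (-1,-1/2)
  (m₁,m₂)=(-1,-1/2): CG² = 1/5, CG = +√(1/5)
  (m₁,m₂)=(-2,1/2): CG² = 4/5, CG = −√(4/5)   ← matches the target
Pairs with CG² = 4/5: (-2,1/2): −√(4/5)

(-2,1/2): −√(4/5)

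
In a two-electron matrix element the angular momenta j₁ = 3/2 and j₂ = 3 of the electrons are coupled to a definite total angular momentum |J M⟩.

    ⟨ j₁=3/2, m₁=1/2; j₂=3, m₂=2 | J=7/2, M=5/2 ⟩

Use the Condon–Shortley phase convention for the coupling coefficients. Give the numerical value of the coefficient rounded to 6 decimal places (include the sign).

−√(1/7) = -0.377964

√[8·1!2!5!/9! · 2!1!5!1!6!1!] = √(6400/7)
  +(−1)^0/∏(0,1,1,5,1,0)! = 1/120  (running 1/120)
  +(−1)^1/∏(1,0,0,4,2,1)! = -1/48  (running -1/80)
⟨..|..⟩ = √(6400/7)·(-1/80) = -0.377964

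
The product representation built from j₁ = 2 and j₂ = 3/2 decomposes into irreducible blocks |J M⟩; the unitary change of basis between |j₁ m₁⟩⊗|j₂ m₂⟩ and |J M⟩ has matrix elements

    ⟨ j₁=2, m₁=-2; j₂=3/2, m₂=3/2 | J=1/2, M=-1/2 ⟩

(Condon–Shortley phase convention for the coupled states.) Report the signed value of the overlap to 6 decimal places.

√[2·3!1!0!/5! · 0!4!3!0!0!1!] = √(72/5)
  +(−1)^3/∏(3,0,1,0,0,0)! = -1/6  (running -1/6)
⟨..|..⟩ = √(72/5)·(-1/6) = -0.632456

-0.632456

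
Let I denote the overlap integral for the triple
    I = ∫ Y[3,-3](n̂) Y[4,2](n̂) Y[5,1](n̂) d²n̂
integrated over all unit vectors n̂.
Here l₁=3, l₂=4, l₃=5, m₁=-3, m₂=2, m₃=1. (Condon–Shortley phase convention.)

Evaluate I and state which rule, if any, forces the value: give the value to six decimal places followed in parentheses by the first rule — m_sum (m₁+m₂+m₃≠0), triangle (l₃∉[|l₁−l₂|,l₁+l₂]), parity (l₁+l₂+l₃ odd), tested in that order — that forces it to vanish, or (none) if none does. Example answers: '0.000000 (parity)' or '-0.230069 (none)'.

0.143662 (none)

Checks pass: Σm=0; 12 even; l₃=5∈[1,7].
(2·3+1)(2·4+1)(2·5+1) = 693
Δ: 2! 4! 6! / 13! → 1/180180
sum: t=0:+1/576 t=1:−1/144 t=2:+1/576 = -1/288
3j²(3 4 5; 0 0 0) = Δ·Π!·Σ² = 20/1001  (sign +1)
sum: t=2:+1/2304 = 1/2304
3j²(3 4 5; -3 2 1) = Δ·Π!·Σ² = 75/4004  (sign +1)
combine: 4πI² = 693·20/1001·75/4004 = 3375/13013
take √, sign +1: I = 0.14366244
No selection rule forces the value: the integral is nonzero (none).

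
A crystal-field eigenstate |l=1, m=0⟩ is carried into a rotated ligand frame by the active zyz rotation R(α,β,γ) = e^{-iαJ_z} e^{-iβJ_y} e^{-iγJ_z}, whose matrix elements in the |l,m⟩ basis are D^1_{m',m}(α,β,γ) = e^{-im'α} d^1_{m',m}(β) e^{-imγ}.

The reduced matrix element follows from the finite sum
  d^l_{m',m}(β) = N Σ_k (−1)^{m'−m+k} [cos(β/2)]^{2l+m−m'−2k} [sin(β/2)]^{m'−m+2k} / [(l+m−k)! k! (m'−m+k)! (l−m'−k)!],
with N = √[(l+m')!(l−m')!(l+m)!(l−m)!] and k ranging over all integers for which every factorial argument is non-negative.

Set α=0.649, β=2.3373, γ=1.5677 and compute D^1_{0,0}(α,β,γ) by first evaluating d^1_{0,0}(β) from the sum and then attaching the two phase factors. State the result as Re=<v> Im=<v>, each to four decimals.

D^1_{0,0}(0.6490,2.3373,1.5677) = e^{-i·0·0.6490}·d^1_{0,0}(2.3373)·e^{-i·0·1.5677}. Compute d first:
Half-angle: c=0.391394, s=0.920223. N=√(1·1·1·1)=1.000000
The bounds max(0,m−m')=0 and min(l+m,l−m')=1 give 2 terms
  k=0: (−1)^0·1.0000/(1)·0.3914^2·0.9202^0 = +0.153190
  k=1: (−1)^1·1.0000/(1)·0.3914^0·0.9202^2 = -0.846810
d^1_{0,0}(2.3373) = +0.153190 -0.846810 = -0.693621
Phases: e^{-i·(0)·0.6490}=+1.000000+0.000000i, e^{-i·(0)·1.5677}=+1.000000+0.000000i ⇒ D=-0.693621+0.000000i

Re=-0.6936 Im=0.0000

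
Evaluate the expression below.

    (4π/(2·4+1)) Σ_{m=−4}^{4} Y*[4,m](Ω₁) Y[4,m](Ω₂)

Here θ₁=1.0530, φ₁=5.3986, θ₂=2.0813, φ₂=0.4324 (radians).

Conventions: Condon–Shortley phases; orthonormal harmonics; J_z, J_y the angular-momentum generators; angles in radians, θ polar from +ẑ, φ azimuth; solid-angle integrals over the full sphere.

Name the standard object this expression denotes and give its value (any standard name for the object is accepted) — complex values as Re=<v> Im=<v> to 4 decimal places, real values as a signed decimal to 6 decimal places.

This sum is the spherical-harmonic addition theorem: it equals the Legendre polynomial P_l(cos γ) of the angle γ between the two directions.
Addition theorem: P_4(cos γ) = (4π/9) Σ_m Y*_{lm}(Ω₁) Y_{lm}(Ω₂), m = −4…4:
  m=-4: Y*=-0.23267 + 0.09748j  Y=-0.04055 - 0.25322j  product 0.03412 + 0.05496j
  m=-3: Y*=-0.35903 - 0.19050j  Y=-0.10976 + 0.39110j  product 0.11391 - 0.11951j
  m=-2: Y*=-0.03559 - 0.17703j  Y=0.11090 - 0.13007j  product -0.02697 - 0.01500j
  m=-1: Y*=-0.16567 + 0.20228j  Y=0.24333 - 0.11230j  product -0.01759 + 0.06783j
  m=+0: Y*=-0.23791 + 0.00000j  Y=-0.22928 + 0.00000j  product 0.05455 + 0.00000j
  m=+1: Y*=0.16567 + 0.20228j  Y=-0.24333 - 0.11230j  product -0.01759 - 0.06783j
  m=+2: Y*=-0.03559 + 0.17703j  Y=0.11090 + 0.13007j  product -0.02697 + 0.01500j
  m=+3: Y*=0.35903 - 0.19050j  Y=0.10976 + 0.39110j  product 0.11391 + 0.11951j
  m=+4: Y*=-0.23267 - 0.09748j  Y=-0.04055 + 0.25322j  product 0.03412 - 0.05496j
Total Σ_m = 0.26148 - 0.00000j. Multiply by 1.396263: 0.36509 - 0.00000j. P_4(cos γ) = 0.365089

Legendre polynomial (addition theorem), +0.365089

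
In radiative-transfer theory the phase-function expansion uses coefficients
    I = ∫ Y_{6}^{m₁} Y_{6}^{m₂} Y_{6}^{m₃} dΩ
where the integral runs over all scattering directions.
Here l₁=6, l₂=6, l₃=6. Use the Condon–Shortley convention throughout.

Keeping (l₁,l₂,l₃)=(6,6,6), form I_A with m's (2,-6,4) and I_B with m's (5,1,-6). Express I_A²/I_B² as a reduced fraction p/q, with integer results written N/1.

Same 6,6,6: normalisation and zero-m 3j drop out of the ratio.
A: Δ: 6! 6! 6! / 19! → 1/325909584; sum: t=0:+1/24883200 = 1/24883200; 3j²(6 6 6; 2 -6 4) = Δ·Π!·Σ² = 70/4199  (sign +1)
B: Δ: 6! 6! 6! / 19! → 1/325909584; sum: t=1:−1/62208000 = -1/62208000; 3j²(6 6 6; 5 1 -6) = Δ·Π!·Σ² = 77/8398  (sign -1)
I_A²/I_B² = (70/4199)/(77/8398) = 20/11

20/11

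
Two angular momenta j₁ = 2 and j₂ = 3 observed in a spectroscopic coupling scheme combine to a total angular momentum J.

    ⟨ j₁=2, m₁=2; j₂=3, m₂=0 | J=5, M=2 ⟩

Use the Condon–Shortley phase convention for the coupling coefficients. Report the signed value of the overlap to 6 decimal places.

+√(1/6) = +0.408248

triangle: 0!×4!×6!/11! = 17280/39916800
(j±m)!: 4!×0!×3!×3!×7!×3! = 26127360
prefactor² = (2J+1)×Δ×N² = 124416
  k=0: +1/(0!×0!×0!×3!×4!×3!) = 1/864
Σ = 1/864  ⇒  CG² = 124416×(1/864)² = 1/6
CG = +√(1/6) = +0.408248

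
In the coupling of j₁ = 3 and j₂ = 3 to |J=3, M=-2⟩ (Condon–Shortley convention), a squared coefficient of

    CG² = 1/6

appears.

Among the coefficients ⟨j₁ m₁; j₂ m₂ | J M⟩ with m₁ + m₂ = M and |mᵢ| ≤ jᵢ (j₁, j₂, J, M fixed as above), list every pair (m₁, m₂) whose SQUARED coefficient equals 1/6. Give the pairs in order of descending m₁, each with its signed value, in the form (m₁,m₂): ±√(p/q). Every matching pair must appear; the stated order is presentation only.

Admissible pairs with m₁+m₂ = M = -2: (-3,1), (-2,0), (-1,-1), (0,-2), (1,-3)
  (m₁,m₂)=(1,-3): CG² = 1/3, CG = +√(1/3)
  (m₁,m₂)=(0,-2): CG² = 1/6, CG = −√(1/6)   ← matches the target
  (m₁,m₂)=(-1,-1): CG² = 0/1, CG = 0
  (m₁,m₂)=(-2,0): CG² = 1/6, CG = +√(1/6)   ← matches the target
  (m₁,m₂)=(-3,1): CG² = 1/3, CG = −√(1/3)
Pairs with CG² = 1/6: (0,-2): −√(1/6); (-2,0): +√(1/6)

(0,-2): −√(1/6); (-2,0): +√(1/6)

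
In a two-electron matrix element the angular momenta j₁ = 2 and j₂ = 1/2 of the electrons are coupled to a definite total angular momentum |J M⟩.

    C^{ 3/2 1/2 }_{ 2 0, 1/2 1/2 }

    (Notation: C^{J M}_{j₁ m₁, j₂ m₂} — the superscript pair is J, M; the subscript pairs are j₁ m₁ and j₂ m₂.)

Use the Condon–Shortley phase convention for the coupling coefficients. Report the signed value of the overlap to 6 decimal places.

triangle: 1!·3!·0!/5! = 6/120
(j±m)!: 2!·2!·1!·0!·2!·1! = 8
prefactor² = (2J+1)·Δ·N² = 8/5
  k=1: −1/(1!·0!·1!·0!·2!·0!) = -1/2
Σ = -1/2  ⇒  CG² = 8/5·(-1/2)² = 2/5
CG = −√(2/5) = -0.632456

−√(2/5) ≈ -0.632456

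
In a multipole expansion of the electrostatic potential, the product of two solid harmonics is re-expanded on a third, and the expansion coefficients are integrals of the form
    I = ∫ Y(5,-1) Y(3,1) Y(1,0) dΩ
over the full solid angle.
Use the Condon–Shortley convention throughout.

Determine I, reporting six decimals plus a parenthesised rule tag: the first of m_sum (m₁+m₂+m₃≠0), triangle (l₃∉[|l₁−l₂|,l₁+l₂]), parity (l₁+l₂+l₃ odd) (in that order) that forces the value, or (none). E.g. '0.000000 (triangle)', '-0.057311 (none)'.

triangle: need 2≤l₃≤8, have 1; I=0

0.000000 (triangle)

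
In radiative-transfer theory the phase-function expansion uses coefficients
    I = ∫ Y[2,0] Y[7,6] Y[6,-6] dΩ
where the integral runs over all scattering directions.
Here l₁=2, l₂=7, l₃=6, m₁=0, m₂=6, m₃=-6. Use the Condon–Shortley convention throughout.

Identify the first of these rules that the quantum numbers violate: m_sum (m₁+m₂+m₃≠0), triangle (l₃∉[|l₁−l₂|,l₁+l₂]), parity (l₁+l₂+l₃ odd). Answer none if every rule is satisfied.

m₁+m₂+m₃ = 0 + 6 − 6 = 0  ✓
triangle: |2−7|=5 ≤ l₃=6 ≤ 2+7=9  ✓
parity: l₁+l₂+l₃ = 15 is odd  ✗

parity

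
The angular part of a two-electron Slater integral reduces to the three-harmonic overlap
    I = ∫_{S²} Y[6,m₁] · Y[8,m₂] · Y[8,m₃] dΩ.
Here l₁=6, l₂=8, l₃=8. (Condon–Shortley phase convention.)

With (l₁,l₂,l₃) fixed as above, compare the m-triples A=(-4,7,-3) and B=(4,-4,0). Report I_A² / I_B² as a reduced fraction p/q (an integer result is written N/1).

4693/264

Shared (l₁,l₂,l₃)=(6,8,8): N and (l;000)² cancel in I_A²/I_B².
A: Δ = 6!·6!·10!/23! = 1/13742520792; Racah Σ t=5..6: t=5:−1/52254720000 t=6:+1/12541132800 = 19/313528320000; ⇒ 3j(6 8 8; -4 7 -3)² = 19/1564, sgn -1
B: Δ = 6!·6!·10!/23! = 1/13742520792; Racah Σ t=0..2: t=0:+1/597196800 t=1:−1/435456000 t=2:+1/2786918400 = -11/41803776000; ⇒ 3j(6 8 8; 4 -4 0)² = 66/96577, sgn -1
I_A²/I_B² = (19/1564)/(66/96577) = 4693/264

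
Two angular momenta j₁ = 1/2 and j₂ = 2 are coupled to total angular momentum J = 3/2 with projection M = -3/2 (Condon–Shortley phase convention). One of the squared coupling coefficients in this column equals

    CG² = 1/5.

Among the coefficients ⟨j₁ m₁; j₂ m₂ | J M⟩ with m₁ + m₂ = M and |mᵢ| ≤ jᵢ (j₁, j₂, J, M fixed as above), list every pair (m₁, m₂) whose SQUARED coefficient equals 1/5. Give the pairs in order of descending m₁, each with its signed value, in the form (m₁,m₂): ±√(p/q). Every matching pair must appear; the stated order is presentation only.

(-1/2,-1): −√(1/5)

Admissible pairs with m₁+m₂ = M = -3/2: (-1/2,-1), (1/2,-2)
  (m₁,m₂)=(1/2,-2): CG² = 4/5, CG = +√(4/5)
  (m₁,m₂)=(-1/2,-1): CG² = 1/5, CG = −√(1/5)   ← matches the target
Pairs with CG² = 1/5: (-1/2,-1): −√(1/5)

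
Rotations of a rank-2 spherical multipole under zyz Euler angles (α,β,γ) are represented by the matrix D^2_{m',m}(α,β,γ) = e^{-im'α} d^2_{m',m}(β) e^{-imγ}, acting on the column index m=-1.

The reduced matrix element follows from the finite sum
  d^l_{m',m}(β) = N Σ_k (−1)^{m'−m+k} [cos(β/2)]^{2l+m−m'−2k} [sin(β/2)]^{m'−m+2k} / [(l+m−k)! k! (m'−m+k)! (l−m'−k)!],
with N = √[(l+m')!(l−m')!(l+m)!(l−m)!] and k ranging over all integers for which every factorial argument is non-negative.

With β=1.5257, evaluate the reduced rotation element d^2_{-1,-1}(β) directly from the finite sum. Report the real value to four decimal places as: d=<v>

d=-0.4754

d^2_{-1,-1}(β=1.5257) via the finite sum:
c=cos(1.525700/2)=0.722870, s=sin(1.525700/2)=0.690984; N=√[1·6·1·6]=6.000000
k: max(0,(-1)−(-1))=0 … min(2+(-1),2−(-1))=1
  k=0: (−1)^0·6.0000/(6)·0.7229^4·0.6910^0 = +0.273049
  k=1: (−1)^1·6.0000/(2)·0.7229^2·0.6910^2 = -0.748476
d^2_{-1,-1}(1.5257) = +0.273049 -0.748476 = -0.475427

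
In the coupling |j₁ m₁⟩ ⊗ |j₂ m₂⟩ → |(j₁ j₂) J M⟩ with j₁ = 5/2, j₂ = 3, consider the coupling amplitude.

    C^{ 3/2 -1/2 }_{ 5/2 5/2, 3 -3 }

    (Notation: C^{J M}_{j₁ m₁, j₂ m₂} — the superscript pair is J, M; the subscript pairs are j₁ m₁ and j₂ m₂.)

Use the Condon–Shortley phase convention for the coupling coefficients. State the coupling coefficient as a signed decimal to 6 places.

triangle: 4!*1!*2!/8! = 48/40320
(j±m)!: 5!*0!*0!*6!*1!*2! = 172800
prefactor² = (2J+1)*Δ*N² = 5760/7
  k=0: +1/(0!*4!*0!*0!*1!*2!) = 1/48
Σ = 1/48  ⇒  CG² = 5760/7*(1/48)² = 5/14
CG = +√(5/14) = +0.597614

+√(5/14) ≈ +0.597614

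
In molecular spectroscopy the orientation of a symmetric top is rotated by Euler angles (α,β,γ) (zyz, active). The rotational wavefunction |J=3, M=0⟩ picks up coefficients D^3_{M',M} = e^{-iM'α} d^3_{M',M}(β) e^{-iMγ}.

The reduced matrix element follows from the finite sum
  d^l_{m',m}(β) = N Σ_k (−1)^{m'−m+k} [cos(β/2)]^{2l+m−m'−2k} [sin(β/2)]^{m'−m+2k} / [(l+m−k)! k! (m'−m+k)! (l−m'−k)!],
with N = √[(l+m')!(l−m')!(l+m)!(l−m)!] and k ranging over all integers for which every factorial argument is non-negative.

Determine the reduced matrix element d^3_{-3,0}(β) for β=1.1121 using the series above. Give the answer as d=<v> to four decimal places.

d=0.4030

d^3_{-3,0}(β=1.1121) via the finite sum:
With c≡cos(β/2)=0.849347 and s≡sin(β/2)=0.527835, N=[1·720·6·6]^{1/2}=160.996894
k: max(0,(0)−(-3))=3 … min(3+(0),3−(-3))=3
  k=3: (−1)^0·160.9969/(36)·0.8493^3·0.5278^3 = +0.402963
d^3_{-3,0}(1.1121) = +0.402963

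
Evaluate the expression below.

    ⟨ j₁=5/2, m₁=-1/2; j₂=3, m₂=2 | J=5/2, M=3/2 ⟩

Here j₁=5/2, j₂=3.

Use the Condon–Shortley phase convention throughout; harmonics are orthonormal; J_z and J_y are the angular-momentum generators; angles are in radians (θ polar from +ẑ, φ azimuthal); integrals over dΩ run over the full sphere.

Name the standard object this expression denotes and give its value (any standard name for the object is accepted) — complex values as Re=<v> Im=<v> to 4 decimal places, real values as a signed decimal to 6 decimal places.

Clebsch–Gordan coefficient, +√(1/14) ≈ +0.267261

This is a Clebsch–Gordan (vector-coupling) coefficient.
√[6·3!2!3!/9! · 2!3!5!1!4!1!] = √(288/7)
  +(−1)^2/∏(2,1,1,3,1,0)! = 1/12  (running 1/12)
  +(−1)^3/∏(3,0,0,2,2,1)! = -1/24  (running 1/24)
⟨..|..⟩ = √(288/7)·(1/24) = +0.267261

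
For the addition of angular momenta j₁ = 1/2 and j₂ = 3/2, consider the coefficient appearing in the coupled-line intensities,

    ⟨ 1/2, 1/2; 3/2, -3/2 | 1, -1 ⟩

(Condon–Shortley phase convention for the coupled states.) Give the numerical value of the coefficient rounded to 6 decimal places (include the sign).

+0.866025  (= +√(3/4))

triangle: 1!·0!·2!/4! = 2/24
(j±m)!: 1!·0!·0!·3!·0!·2! = 12
prefactor² = (2J+1)·Δ·N² = 3
  k=0: +1/(0!·1!·0!·0!·0!·2!) = 1/2
Σ = 1/2  ⇒  CG² = 3·(1/2)² = 3/4
CG = +√(3/4) = +0.866025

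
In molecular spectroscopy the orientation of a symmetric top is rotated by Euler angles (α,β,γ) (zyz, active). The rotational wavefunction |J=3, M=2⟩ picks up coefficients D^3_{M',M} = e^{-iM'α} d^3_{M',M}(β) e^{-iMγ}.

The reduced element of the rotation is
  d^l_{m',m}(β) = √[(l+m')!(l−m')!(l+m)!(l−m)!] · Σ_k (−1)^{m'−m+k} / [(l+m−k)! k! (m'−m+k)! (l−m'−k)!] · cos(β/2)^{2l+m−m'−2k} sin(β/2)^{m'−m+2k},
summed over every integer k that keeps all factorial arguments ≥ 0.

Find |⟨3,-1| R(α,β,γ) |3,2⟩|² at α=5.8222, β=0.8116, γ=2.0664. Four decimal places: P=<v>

P=0.0750

First d^3_{-1,2}(β=0.8116), then the phase factors e^{-i(-1)α} and e^{-i(2)γ}:
With c≡cos(β/2)=0.918787 and s≡sin(β/2)=0.394754, N=[2·24·120·1]^{1/2}=75.894664
Admissible k: 3..4 (factorial args all ≥0)
  k=3: (−1)^0·75.8947/(12)·0.9188^3·0.3948^3 = +0.301754
  k=4: (−1)^1·75.8947/(24)·0.9188^1·0.3948^5 = -0.027851
d^3_{-1,2}(0.8116) = +0.301754 -0.027851 = +0.273903
|D^3_{-1,2}|² = |d^3_{-1,2}(β)|² = (+0.273903)² = 0.075023 (the z-rotation phases have unit modulus)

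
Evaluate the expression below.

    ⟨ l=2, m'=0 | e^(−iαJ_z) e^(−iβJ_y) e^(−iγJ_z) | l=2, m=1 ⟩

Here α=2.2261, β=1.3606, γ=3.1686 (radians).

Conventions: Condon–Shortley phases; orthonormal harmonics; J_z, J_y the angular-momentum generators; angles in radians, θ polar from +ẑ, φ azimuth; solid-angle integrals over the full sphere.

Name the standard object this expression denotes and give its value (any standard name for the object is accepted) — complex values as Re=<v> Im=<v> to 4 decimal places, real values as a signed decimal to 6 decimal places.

Wigner D-matrix element, Re=-0.2498 Im=0.0067

This is a Wigner D-matrix element — the rotation-matrix element ⟨l m'| R(α,β,γ) |l m⟩ in the angular-momentum basis.
D^2_{0,1}(2.2261,1.3606,3.1686) = e^{-i·0·2.2261}·d^2_{0,1}(1.3606)·e^{-i·1·3.1686}. Compute d first:
c=cos(1.360600/2)=0.777384, s=sin(1.360600/2)=0.629026; N=√[2·2·6·1]=4.898979
k: max(0,(1)−(0))=1 … min(2+(1),2−(0))=2
  k=1: (−1)^0·4.8990/(2)·0.7774^3·0.6290^1 = +0.723854
  k=2: (−1)^1·4.8990/(2)·0.7774^1·0.6290^3 = -0.473934
d^2_{0,1}(1.3606) = +0.723854 -0.473934 = +0.249921
Phases: e^{-i·(0)·2.2261}=+1.000000+0.000000i, e^{-i·(1)·3.1686}=-0.999635+0.027004i ⇒ D=-0.249830+0.006749i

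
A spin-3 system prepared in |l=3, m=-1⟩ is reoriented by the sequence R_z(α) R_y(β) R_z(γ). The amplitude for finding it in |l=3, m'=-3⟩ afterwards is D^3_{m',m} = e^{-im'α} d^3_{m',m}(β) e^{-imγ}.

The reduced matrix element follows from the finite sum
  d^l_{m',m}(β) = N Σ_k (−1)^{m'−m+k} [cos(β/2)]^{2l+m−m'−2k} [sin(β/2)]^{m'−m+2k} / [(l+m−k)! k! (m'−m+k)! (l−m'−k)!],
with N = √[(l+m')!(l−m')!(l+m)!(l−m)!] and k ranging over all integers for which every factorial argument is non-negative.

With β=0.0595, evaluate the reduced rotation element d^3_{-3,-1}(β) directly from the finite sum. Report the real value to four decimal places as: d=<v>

d^3_{-3,-1}(β=0.0595) via the finite sum:
c=cos(0.059500/2)=0.999558, s=sin(0.059500/2)=0.029746; N=√[1·720·2·24]=185.903201
Admissible k: 2..2 (factorial args all ≥0)
  k=2: (−1)^0·185.9032/(48)·0.9996^4·0.0297^2 = +0.003421
d^3_{-3,-1}(0.0595) = +0.003421

d=0.0034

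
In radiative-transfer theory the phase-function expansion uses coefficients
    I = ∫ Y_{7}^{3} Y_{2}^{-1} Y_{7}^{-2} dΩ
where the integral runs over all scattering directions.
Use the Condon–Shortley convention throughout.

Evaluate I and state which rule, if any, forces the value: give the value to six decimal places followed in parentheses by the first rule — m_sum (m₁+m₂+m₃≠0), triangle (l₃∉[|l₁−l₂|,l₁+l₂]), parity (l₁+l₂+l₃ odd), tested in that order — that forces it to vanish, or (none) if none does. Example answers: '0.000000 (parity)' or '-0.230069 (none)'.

-0.123591 (none)

Rules hold: Σm=0, L=16 even, 5≤7≤9.
N = 15·5·15 = 1125
Δ = 2!·12!·2!/17! = 1/185640
Racah Σ t=0..2: t=0:+1/2419200 t=1:−1/518400 t=2:+1/2419200 = -1/907200
⇒ 3j(7 2 7; 0 0 0)² = 56/3315, sgn +1
Racah Σ t=0..1: t=0:+1/1935360 t=1:−1/4354560 = 1/3483648
⇒ 3j(7 2 7; 3 -1 -2)² = 125/12376, sgn -1
4πI² = N·(3j₀)²·(3jₘ)² = 9375/48841
I = -1·√(0.191949/4π) = -0.12359145
No selection rule forces the value: the integral is nonzero (none).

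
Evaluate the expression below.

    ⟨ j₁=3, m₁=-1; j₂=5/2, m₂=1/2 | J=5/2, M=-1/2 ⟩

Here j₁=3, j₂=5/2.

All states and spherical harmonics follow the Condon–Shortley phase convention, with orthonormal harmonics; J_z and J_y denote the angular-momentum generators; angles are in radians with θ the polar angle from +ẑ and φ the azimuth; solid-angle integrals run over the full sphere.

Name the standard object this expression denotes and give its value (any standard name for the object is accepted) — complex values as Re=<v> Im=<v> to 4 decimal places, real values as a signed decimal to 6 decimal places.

Clebsch–Gordan coefficient, +√(8/35) ≈ +0.478091

This is a Clebsch–Gordan (vector-coupling) coefficient.
j₁+j₂−J=3  J+j₁−j₂=3  J−j₁+j₂=2  j₁+j₂+J+1=9
(j₁±m₁, j₂±m₂, J±M) = (2,4,3,2,2,3)
P² = 288/35
sum k=1..3:
  [1] −1/24 = -1/24
  [2] +1/4 = 1/4
  [3] −1/24 = -1/24
S = 1/6
C² = P²·S² = 8/35 ; C = +0.478091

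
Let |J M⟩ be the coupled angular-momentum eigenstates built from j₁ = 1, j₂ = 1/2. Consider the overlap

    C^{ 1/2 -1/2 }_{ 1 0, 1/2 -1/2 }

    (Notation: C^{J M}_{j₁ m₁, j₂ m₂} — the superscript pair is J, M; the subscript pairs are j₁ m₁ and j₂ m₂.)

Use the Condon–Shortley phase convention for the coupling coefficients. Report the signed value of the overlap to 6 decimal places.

+0.577350  (= +√(1/3))

√[2·1!1!0!/3! · 1!1!0!1!0!1!] = √(1/3)
  +(−1)^0/∏(0,1,1,0,0,0)! = 1  (running 1)
⟨..|..⟩ = √(1/3)·(1) = +0.577350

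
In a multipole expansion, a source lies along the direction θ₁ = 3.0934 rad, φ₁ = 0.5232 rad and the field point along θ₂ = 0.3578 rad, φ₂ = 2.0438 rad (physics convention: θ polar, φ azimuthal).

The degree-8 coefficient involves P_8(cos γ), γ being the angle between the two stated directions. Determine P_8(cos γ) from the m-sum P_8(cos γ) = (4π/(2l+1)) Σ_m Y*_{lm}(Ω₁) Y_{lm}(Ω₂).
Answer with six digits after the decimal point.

Addition theorem: P_8(cos γ) = (4π/17) Σ_m Y*_{lm}(Ω₁) Y_{lm}(Ω₂), m = −8…8:
  m=-8: (-0.000000-0.000000i) × (-0.000093+0.000070i) = +0.000000+0.000000i  (running Σ = +0.000000+0.000000i)
  m=-7: (+0.000000+0.000000i) × (-0.000210-0.001230i) = +0.000000-0.000000i  (running Σ = +0.000000-0.000000i)
  m=-6: (-0.000000+0.000000i) × (+0.008059+0.002525i) = -0.000000-0.000000i  (running Σ = -0.000000-0.000000i)
  m=-5: (+0.000002-0.000001i) × (-0.028573+0.029081i) = -0.000000+0.000000i  (running Σ = -0.000000+0.000000i)
  m=-4: (-0.000036+0.000063i) × (-0.045344-0.136275i) = +0.000010+0.000002i  (running Σ = +0.000010+0.000002i)
  m=-3: (-0.000002-0.001549i) × (+0.354642+0.054247i) = +0.000083-0.000549i  (running Σ = +0.000094-0.000547i)
  m=-2: (+0.011841+0.020471i) × (-0.334421+0.463724i) = -0.013453-0.001355i  (running Σ = -0.013359-0.001902i)
  m=-1: (-0.201763-0.116381i) × (-0.174343-0.340680i) = -0.004473+0.089027i  (running Σ = -0.017832+0.087125i)
  m=0: (+1.114983-0.000000i) × (-0.322481+0.000000i) = -0.359562+0.000000i  (running Σ = -0.377393+0.087125i)
  m=1: (+0.201763-0.116381i) × (+0.174343-0.340680i) = -0.004473-0.089027i  (running Σ = -0.381866-0.001902i)
  m=2: (+0.011841-0.020471i) × (-0.334421-0.463724i) = -0.013453+0.001355i  (running Σ = -0.395319-0.000547i)
  m=3: (+0.000002-0.001549i) × (-0.354642+0.054247i) = +0.000083+0.000549i  (running Σ = -0.395235+0.000002i)
  m=4: (-0.000036-0.000063i) × (-0.045344+0.136275i) = +0.000010-0.000002i  (running Σ = -0.395225+0.000000i)
  m=5: (-0.000002-0.000001i) × (+0.028573+0.029081i) = -0.000000-0.000000i  (running Σ = -0.395225-0.000000i)
  m=6: (-0.000000-0.000000i) × (+0.008059-0.002525i) = -0.000000+0.000000i  (running Σ = -0.395225-0.000000i)
  m=7: (-0.000000+0.000000i) × (+0.000210-0.001230i) = +0.000000+0.000000i  (running Σ = -0.395225+0.000000i)
  m=8: (-0.000000+0.000000i) × (-0.000093-0.000070i) = +0.000000-0.000000i  (running Σ = -0.395225-0.000000i)
Σ over m = -0.395225-0.000000i; ×(4π/17) → -0.292150-0.000000i. Real part: -0.292150

-0.292150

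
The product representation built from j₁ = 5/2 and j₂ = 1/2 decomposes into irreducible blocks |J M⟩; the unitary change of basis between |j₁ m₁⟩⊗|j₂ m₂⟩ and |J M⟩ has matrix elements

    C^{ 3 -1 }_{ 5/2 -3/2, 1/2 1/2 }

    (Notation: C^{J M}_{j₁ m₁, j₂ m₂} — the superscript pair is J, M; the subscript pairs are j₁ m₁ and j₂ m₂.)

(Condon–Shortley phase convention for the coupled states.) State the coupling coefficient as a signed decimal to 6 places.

j₁+j₂−J=0  J+j₁−j₂=5  J−j₁+j₂=1  j₁+j₂+J+1=7
(j₁±m₁, j₂±m₂, J±M) = (1,4,1,0,2,4)
P² = 192
sum k=0..0:
  [0] +1/24 = 1/24
S = 1/24
C² = P²·S² = 1/3 ; C = +0.577350

+√(1/3) ≈ +0.577350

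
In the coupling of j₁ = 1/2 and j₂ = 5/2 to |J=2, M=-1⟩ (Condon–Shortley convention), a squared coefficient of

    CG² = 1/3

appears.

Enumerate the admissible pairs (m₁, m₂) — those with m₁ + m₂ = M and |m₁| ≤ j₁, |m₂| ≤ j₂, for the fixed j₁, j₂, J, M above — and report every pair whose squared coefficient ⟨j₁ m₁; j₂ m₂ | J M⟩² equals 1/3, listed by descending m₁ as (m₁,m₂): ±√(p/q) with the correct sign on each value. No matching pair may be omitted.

(-1/2,-1/2): −√(1/3)

Admissible pairs with m₁+m₂ = M = -1: (-1/2,-1/2), (1/2,-3/2)
  (m₁,m₂)=(1/2,-3/2): CG² = 2/3, CG = +√(2/3)
  (m₁,m₂)=(-1/2,-1/2): CG² = 1/3, CG = −√(1/3)   ← matches the target
Pairs with CG² = 1/3: (-1/2,-1/2): −√(1/3)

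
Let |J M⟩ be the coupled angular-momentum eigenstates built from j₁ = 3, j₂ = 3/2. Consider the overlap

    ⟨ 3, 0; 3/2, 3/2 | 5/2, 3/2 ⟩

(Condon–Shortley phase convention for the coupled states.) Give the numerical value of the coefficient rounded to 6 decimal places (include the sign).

+√(9/35) ≈ +0.507093

√[6·2!4!1!/8! · 3!3!3!0!4!1!] = √(1296/35)
  +(−1)^2/∏(2,0,1,1,3,0)! = 1/12  (running 1/12)
⟨..|..⟩ = √(1296/35)·(1/12) = +0.507093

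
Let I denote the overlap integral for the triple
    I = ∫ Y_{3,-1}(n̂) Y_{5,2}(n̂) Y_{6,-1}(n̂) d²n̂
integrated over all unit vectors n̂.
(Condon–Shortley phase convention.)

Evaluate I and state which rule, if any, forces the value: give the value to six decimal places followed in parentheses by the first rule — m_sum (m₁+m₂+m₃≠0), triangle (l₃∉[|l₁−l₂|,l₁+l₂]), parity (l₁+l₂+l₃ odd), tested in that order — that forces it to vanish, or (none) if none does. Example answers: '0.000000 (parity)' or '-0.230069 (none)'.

Rules hold: Σm=0, L=14 even, 2≤6≤8.
N = 7·11·13 = 1001
Δ = 2!·4!·8!/15! = 1/675675
Racah Σ t=0..2: t=0:+1/8640 t=1:−1/2304 t=2:+1/8640 = -7/34560
⇒ 3j(3 5 6; 0 0 0)² = 7/429, sgn -1
Racah Σ t=0..2: t=0:+1/241920 t=1:−1/8640 t=2:+1/5760 = 1/16128
⇒ 3j(3 5 6; -1 2 -1)² = 5/1001, sgn -1
4πI² = N·(3j₀)²·(3jₘ)² = 35/429
I = +1·√(0.0815851/4π) = 0.08057502
No selection rule forces the value: the integral is nonzero (none).

0.080575 (none)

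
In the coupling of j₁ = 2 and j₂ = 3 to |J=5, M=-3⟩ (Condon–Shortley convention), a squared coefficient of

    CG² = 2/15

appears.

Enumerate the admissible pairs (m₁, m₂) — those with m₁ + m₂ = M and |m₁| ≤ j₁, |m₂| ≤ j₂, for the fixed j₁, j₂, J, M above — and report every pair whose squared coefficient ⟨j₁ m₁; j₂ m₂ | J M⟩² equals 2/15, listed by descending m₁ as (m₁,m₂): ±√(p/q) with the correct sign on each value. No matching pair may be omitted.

Admissible pairs with m₁+m₂ = M = -3: (-2,-1), (-1,-2), (0,-3)
  (m₁,m₂)=(0,-3): CG² = 2/15, CG = +√(2/15)   ← matches the target
  (m₁,m₂)=(-1,-2): CG² = 8/15, CG = +√(8/15)
  (m₁,m₂)=(-2,-1): CG² = 1/3, CG = +√(1/3)
Pairs with CG² = 2/15: (0,-3): +√(2/15)

(0,-3): +√(2/15)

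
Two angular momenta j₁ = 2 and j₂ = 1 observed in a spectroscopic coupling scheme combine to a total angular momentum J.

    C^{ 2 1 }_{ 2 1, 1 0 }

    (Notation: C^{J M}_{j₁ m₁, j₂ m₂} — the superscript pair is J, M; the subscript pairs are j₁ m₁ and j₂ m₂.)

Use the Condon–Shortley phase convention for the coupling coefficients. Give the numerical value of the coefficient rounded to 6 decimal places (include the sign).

triangle: 1!·3!·1!/6! = 6/720
(j±m)!: 3!·1!·1!·1!·3!·1! = 36
prefactor² = (2J+1)·Δ·N² = 3/2
  k=0: +1/(0!·1!·1!·1!·2!·0!) = 1/2
  k=1: −1/(1!·0!·0!·0!·3!·1!) = -1/6
Σ = 1/3  ⇒  CG² = 3/2·(1/3)² = 1/6
CG = +√(1/6) = +0.408248

+√(1/6) ≈ +0.408248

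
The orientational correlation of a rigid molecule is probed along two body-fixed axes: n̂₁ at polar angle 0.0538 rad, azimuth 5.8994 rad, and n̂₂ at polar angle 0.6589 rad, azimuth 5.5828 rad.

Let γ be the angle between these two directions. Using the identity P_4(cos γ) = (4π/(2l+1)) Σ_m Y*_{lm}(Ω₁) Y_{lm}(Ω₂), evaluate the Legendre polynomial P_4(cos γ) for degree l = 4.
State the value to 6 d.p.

-0.165628

Expand P_4 via completeness: Σ_{m} conj(Y_{4,m}) at Ω₁ times Y_{4,m} at Ω₂ —
  m=-4: Y*=+0.000000-0.000004i  Y=-0.058620+0.020739i  product +0.000000+0.000000i
  m=-3: Y*=+0.000079-0.000178i  Y=-0.114890+0.195924i  product +0.000026+0.000036i
  m=-2: Y*=+0.004162-0.004017i  Y=+0.071633+0.417238i  product +0.001974+0.001449i
  m=-1: Y*=+0.093743-0.037854i  Y=+0.240953+0.203111i  product +0.030276+0.009919i
  m=+0: Y*=+0.834080-0.000000i  Y=-0.219613+0.000000i  product -0.183175+0.000000i
  m=+1: Y*=-0.093743-0.037854i  Y=-0.240953+0.203111i  product +0.030276-0.009919i
  m=+2: Y*=+0.004162+0.004017i  Y=+0.071633-0.417238i  product +0.001974-0.001449i
  m=+3: Y*=-0.000079-0.000178i  Y=+0.114890+0.195924i  product +0.000026-0.000036i
  m=+4: Y*=+0.000000+0.000004i  Y=-0.058620-0.020739i  product +0.000000-0.000000i
Σ over m = -0.118622+0.000000i; ×(4π/9) → -0.165628+0.000000i. Real part: -0.165628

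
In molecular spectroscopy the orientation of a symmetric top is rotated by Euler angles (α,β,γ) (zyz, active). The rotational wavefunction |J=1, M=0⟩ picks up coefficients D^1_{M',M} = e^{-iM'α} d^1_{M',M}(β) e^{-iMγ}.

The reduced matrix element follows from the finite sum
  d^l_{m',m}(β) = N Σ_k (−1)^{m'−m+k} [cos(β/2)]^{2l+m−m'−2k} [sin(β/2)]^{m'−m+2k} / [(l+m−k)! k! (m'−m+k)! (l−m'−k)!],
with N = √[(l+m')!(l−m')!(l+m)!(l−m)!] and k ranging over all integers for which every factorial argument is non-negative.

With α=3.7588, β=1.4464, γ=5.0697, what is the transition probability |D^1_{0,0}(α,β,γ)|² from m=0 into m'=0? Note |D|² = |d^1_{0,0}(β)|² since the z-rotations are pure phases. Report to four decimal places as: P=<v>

D^1_{0,0}(3.7588,1.4464,5.0697) = e^{-i·0·3.7588}·d^1_{0,0}(1.4464)·e^{-i·0·5.0697}. Compute d first:
c=cos(1.446400/2)=0.749692, s=sin(1.446400/2)=0.661787; N=√[1·1·1·1]=1.000000
The bounds max(0,m−m')=0 and min(l+m,l−m')=1 give 2 terms
  k=0: (−1)^0·1.0000/(1)·0.7497^2·0.6618^0 = +0.562038
  k=1: (−1)^1·1.0000/(1)·0.7497^0·0.6618^2 = -0.437962
d^1_{0,0}(1.4464) = +0.562038 -0.437962 = +0.124076
|D^1_{0,0}|² = |d^1_{0,0}(β)|² = (+0.124076)² = 0.015395 (the z-rotation phases have unit modulus)

P=0.0154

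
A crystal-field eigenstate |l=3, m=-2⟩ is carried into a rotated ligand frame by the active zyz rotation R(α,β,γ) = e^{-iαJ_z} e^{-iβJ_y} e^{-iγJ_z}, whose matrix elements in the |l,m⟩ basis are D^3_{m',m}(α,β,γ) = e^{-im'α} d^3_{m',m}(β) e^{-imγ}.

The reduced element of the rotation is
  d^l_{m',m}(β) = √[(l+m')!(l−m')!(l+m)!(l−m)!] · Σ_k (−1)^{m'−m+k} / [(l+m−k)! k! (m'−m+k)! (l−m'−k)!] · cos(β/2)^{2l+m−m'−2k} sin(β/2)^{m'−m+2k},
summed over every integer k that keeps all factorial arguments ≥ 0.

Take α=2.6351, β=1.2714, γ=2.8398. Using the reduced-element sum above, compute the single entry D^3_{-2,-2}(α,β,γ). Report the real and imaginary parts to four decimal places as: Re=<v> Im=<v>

First d^3_{-2,-2}(β=1.2714), then the phase factors e^{-i(-2)α} and e^{-i(-2)γ}:
c=cos(1.271400/2)=0.804656, s=sin(1.271400/2)=0.593741; N=√[1·120·1·120]=120.000000
k∈{0,1} keeps every argument non-negative
  k=0: (−1)^0·120.0000/(120)·0.8047^6·0.5937^0 = +0.271433
  k=1: (−1)^1·120.0000/(24)·0.8047^4·0.5937^2 = -0.738934
d^3_{-2,-2}(1.2714) = +0.271433 -0.738934 = -0.467501
D = (+0.529330-0.848416i)·(-0.467501)·(+0.823306-0.567598i) = +0.021392+0.467011i

Re=0.0214 Im=0.4670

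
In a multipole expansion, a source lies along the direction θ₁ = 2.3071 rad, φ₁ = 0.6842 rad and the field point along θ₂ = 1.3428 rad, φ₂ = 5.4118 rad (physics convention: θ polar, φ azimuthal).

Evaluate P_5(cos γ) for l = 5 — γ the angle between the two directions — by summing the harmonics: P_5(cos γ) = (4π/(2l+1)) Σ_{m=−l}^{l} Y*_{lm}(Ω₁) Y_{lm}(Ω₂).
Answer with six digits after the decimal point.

Addition theorem: P_5(cos γ) = (4π/11) Σ_m Y*_{lm}(Ω₁) Y_{lm}(Ω₂), m = −5…5:
  m=-5: (-0.099638-0.028587i) × (-0.141682-0.381655i) = +0.003206+0.042078i  (running Σ = +0.003206+0.042078i)
  m=-4: (+0.273083-0.117003i) × (-0.281216-0.100728i) = -0.088581+0.005396i  (running Σ = -0.085374+0.047474i)
  m=-3: (-0.199470+0.381465i) × (+0.149269-0.086946i) = +0.003392+0.074284i  (running Σ = -0.081982+0.121758i)
  m=-2: (-0.044333-0.216041i) × (+0.052670-0.303242i) = -0.067848+0.002065i  (running Σ = -0.149830+0.123823i)
  m=-1: (-0.191746-0.156394i) × (+0.068205+0.081073i) = -0.000399-0.026212i  (running Σ = -0.150229+0.097611i)
  m=0: (+0.294953-0.000000i) × (+0.306323+0.000000i) = +0.090351+0.000000i  (running Σ = -0.059878+0.097611i)
  m=1: (+0.191746-0.156394i) × (-0.068205+0.081073i) = -0.000399+0.026212i  (running Σ = -0.060277+0.123823i)
  m=2: (-0.044333+0.216041i) × (+0.052670+0.303242i) = -0.067848-0.002065i  (running Σ = -0.128125+0.121758i)
  m=3: (+0.199470+0.381465i) × (-0.149269-0.086946i) = +0.003392-0.074284i  (running Σ = -0.124733+0.047474i)
  m=4: (+0.273083+0.117003i) × (-0.281216+0.100728i) = -0.088581-0.005396i  (running Σ = -0.213313+0.042078i)
  m=5: (+0.099638-0.028587i) × (+0.141682-0.381655i) = +0.003206-0.042078i  (running Σ = -0.210107-0.000000i)
Σ over m = -0.210107-0.000000i; ×(4π/11) → -0.240026-0.000000i. Real part: -0.240026

-0.240026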